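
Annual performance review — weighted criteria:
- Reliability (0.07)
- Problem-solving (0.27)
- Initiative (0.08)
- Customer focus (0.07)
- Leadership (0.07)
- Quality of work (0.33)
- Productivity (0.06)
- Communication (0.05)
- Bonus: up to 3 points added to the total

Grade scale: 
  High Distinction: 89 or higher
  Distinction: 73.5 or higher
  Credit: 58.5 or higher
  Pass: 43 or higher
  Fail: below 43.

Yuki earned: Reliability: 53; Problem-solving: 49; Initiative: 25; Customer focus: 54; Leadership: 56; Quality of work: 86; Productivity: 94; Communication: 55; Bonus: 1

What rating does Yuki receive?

Weighted total:
  Reliability 53 × 0.07 = 3.71
  Problem-solving 49 × 0.27 = 13.23
  Initiative 25 × 0.08 = 2
  Customer focus 54 × 0.07 = 3.78
  Leadership 56 × 0.07 = 3.92
  Quality of work 86 × 0.33 = 28.38
  Productivity 94 × 0.06 = 5.64
  Communication 55 × 0.05 = 2.75
Sum = 63.41
Bonus: 63.41 + 1 = 64.41
64.41 is ≥ 58.5 and < 73.5 → Credit

Credit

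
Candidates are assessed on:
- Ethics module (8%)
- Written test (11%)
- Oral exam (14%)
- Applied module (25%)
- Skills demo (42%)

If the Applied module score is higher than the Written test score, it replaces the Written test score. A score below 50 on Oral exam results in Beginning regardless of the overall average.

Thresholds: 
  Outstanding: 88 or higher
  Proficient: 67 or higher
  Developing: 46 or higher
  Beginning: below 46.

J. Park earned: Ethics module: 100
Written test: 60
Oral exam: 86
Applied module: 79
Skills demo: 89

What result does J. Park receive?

Applied module (79) > Written test (60), so Written test counts as 79.
Oral exam score 86 ≥ 50: minimum met.
Weighted total:
  Ethics module 100 × 0.08 = 8
  Written test 79 × 0.11 = 8.69
  Oral exam 86 × 0.14 = 12.04
  Applied module 79 × 0.25 = 19.75
  Skills demo 89 × 0.42 = 37.38
Sum = 85.86
85.86 is ≥ 67 and < 88 → Proficient

Proficient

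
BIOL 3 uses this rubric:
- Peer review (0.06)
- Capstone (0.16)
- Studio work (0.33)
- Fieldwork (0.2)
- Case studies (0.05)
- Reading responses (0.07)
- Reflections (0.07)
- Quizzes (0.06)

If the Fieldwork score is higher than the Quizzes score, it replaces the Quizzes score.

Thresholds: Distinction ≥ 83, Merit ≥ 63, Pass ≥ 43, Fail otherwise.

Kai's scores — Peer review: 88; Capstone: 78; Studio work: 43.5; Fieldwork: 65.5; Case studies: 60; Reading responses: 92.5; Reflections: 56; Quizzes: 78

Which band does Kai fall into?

Fieldwork (65.5) ≤ Quizzes (78), so Quizzes stays at 78.
Weighted total:
  Peer review 88 × 0.06 = 5.28
  Capstone 78 × 0.16 = 12.48
  Studio work 43.5 × 0.33 = 14.355
  Fieldwork 65.5 × 0.2 = 13.1
  Case studies 60 × 0.05 = 3
  Reading responses 92.5 × 0.07 = 6.475
  Reflections 56 × 0.07 = 3.92
  Quizzes 78 × 0.06 = 4.68
Sum = 63.29
63.29 is ≥ 63 and < 83 → Merit

Merit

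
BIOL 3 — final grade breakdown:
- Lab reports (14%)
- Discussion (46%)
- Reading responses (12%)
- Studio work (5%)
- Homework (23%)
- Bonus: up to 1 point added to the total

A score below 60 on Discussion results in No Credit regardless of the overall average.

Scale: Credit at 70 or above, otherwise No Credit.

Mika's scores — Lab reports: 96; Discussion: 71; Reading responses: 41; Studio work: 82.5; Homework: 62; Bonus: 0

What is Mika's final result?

Discussion score 71 ≥ 60: minimum met.
Weighted total:
  Lab reports 96 × 0.14 = 13.44
  Discussion 71 × 0.46 = 32.66
  Reading responses 41 × 0.12 = 4.92
  Studio work 82.5 × 0.05 = 4.125
  Homework 62 × 0.23 = 14.26
Sum = 69.405
Bonus: 69.405 + 0 = 69.405
69.405 < 70 → No Credit

No Credit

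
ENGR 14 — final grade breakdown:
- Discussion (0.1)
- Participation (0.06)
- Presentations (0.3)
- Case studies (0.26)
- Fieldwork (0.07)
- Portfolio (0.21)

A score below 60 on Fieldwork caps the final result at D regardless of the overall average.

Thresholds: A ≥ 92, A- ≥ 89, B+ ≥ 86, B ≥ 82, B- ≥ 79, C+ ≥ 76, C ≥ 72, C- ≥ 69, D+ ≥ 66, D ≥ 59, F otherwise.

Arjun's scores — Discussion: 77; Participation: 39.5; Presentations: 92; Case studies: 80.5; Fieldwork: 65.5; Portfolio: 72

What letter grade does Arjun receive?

C+

Fieldwork score 65.5 ≥ 60: minimum met.
Weighted total:
  Discussion 77 × 0.1 = 7.7
  Participation 39.5 × 0.06 = 2.37
  Presentations 92 × 0.3 = 27.6
  Case studies 80.5 × 0.26 = 20.93
  Fieldwork 65.5 × 0.07 = 4.585
  Portfolio 72 × 0.21 = 15.12
Sum = 78.305
78.305 is ≥ 76 and < 79 → C+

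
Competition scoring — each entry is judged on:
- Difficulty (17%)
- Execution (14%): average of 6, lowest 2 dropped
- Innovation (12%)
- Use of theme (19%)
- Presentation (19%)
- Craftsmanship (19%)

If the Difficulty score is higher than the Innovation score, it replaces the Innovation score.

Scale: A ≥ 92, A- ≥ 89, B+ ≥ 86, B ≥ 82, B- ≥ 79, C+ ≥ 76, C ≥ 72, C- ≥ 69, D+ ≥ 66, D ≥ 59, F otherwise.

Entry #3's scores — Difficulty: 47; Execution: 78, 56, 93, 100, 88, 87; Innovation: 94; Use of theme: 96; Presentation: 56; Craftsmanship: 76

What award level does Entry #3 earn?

Execution: drop 56, 78 → average of remaining 4 = 368/4 = 92
Difficulty (47) ≤ Innovation (94), so Innovation stays at 94.
Weighted total:
  Difficulty 47 × 0.17 = 7.99
  Execution 92 × 0.14 = 12.88
  Innovation 94 × 0.12 = 11.28
  Use of theme 96 × 0.19 = 18.24
  Presentation 56 × 0.19 = 10.64
  Craftsmanship 76 × 0.19 = 14.44
Sum = 75.47
75.47 is ≥ 72 and < 76 → C

C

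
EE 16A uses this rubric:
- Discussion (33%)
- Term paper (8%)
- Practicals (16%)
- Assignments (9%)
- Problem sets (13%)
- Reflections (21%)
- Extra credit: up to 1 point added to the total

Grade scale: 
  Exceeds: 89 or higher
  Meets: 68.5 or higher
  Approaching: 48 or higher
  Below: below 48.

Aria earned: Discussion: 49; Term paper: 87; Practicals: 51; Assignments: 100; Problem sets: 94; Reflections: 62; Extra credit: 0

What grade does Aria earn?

Weighted total:
  Discussion 49 × 0.33 = 16.17
  Term paper 87 × 0.08 = 6.96
  Practicals 51 × 0.16 = 8.16
  Assignments 100 × 0.09 = 9
  Problem sets 94 × 0.13 = 12.22
  Reflections 62 × 0.21 = 13.02
Sum = 65.53
Extra credit: 65.53 + 0 = 65.53
65.53 is ≥ 48 and < 68.5 → Approaching

Approaching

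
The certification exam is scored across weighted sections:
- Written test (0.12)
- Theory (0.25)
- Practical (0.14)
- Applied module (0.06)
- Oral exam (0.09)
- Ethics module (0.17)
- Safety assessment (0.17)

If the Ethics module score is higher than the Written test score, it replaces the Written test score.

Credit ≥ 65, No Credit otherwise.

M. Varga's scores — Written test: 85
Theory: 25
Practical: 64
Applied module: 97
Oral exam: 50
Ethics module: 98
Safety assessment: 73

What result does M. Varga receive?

Ethics module (98) > Written test (85), so Written test counts as 98.
Weighted total:
  Written test 98 × 0.12 = 11.76
  Theory 25 × 0.25 = 6.25
  Practical 64 × 0.14 = 8.96
  Applied module 97 × 0.06 = 5.82
  Oral exam 50 × 0.09 = 4.5
  Ethics module 98 × 0.17 = 16.66
  Safety assessment 73 × 0.17 = 12.41
Sum = 66.36
66.36 ≥ 65 → Credit

Credit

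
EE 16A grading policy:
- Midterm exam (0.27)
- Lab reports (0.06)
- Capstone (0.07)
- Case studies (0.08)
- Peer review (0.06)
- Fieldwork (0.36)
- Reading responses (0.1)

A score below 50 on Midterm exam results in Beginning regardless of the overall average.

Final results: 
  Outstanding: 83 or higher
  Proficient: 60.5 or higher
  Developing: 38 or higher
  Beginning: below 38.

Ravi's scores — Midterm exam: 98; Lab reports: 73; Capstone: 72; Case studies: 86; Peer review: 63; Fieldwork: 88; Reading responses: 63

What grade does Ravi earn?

Midterm exam score 98 ≥ 50: minimum met.
Weighted total:
  Midterm exam 98 × 0.27 = 26.46
  Lab reports 73 × 0.06 = 4.38
  Capstone 72 × 0.07 = 5.04
  Case studies 86 × 0.08 = 6.88
  Peer review 63 × 0.06 = 3.78
  Fieldwork 88 × 0.36 = 31.68
  Reading responses 63 × 0.1 = 6.3
Sum = 84.52
84.52 ≥ 83 → Outstanding

Outstanding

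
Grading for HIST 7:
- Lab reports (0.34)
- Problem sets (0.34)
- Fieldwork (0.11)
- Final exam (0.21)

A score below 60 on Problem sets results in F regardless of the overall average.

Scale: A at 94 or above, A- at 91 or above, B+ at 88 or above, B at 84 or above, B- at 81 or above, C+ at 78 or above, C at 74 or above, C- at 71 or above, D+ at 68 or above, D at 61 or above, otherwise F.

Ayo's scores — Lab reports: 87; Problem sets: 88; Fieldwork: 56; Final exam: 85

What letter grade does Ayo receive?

Problem sets score 88 ≥ 60: minimum met.
Weighted total:
  Lab reports 87 × 0.34 = 29.58
  Problem sets 88 × 0.34 = 29.92
  Fieldwork 56 × 0.11 = 6.16
  Final exam 85 × 0.21 = 17.85
Sum = 83.51
83.51 is ≥ 81 and < 84 → B-

B-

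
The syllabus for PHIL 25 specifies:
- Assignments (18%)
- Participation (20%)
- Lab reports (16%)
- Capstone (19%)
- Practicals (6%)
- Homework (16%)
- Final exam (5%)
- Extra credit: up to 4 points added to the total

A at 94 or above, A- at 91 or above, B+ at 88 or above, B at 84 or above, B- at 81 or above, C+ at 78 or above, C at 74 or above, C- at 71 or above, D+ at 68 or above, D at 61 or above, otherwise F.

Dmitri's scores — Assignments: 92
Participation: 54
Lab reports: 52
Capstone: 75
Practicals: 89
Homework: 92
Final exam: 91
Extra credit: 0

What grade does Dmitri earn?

C

Weighted total:
  Assignments 92 × 0.18 = 16.56
  Participation 54 × 0.2 = 10.8
  Lab reports 52 × 0.16 = 8.32
  Capstone 75 × 0.19 = 14.25
  Practicals 89 × 0.06 = 5.34
  Homework 92 × 0.16 = 14.72
  Final exam 91 × 0.05 = 4.55
Sum = 74.54
Extra credit: 74.54 + 0 = 74.54
74.54 is ≥ 74 and < 78 → C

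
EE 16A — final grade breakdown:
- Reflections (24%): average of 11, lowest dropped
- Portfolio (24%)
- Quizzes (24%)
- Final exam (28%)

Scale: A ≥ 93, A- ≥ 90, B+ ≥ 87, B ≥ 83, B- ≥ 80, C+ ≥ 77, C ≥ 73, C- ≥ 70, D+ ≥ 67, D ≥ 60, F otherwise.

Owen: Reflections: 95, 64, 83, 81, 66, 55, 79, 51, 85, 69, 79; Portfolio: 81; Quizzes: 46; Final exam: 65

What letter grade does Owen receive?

D

Reflections: drop 51 → average of remaining 10 = 756/10 = 75.6
Weighted total:
  Reflections 75.6 × 0.24 = 18.144
  Portfolio 81 × 0.24 = 19.44
  Quizzes 46 × 0.24 = 11.04
  Final exam 65 × 0.28 = 18.2
Sum = 66.824
66.824 is ≥ 60 and < 67 → D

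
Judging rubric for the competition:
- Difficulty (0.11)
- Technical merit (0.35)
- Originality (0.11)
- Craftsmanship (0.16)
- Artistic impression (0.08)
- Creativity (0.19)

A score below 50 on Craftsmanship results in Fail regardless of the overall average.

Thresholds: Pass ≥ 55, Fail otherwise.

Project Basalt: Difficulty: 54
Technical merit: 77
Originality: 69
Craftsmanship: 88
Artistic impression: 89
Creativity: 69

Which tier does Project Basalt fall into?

Craftsmanship score 88 ≥ 50: minimum met.
Weighted total:
  Difficulty 54 × 0.11 = 5.94
  Technical merit 77 × 0.35 = 26.95
  Originality 69 × 0.11 = 7.59
  Craftsmanship 88 × 0.16 = 14.08
  Artistic impression 89 × 0.08 = 7.12
  Creativity 69 × 0.19 = 13.11
Sum = 74.79
74.79 ≥ 55 → Pass

Pass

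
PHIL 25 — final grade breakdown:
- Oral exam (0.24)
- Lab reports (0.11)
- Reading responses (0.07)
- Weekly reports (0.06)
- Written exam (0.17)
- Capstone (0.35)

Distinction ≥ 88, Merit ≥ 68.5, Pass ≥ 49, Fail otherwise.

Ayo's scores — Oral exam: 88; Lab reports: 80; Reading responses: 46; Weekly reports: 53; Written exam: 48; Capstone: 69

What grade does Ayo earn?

Weighted total:
  Oral exam 88 × 0.24 = 21.12
  Lab reports 80 × 0.11 = 8.8
  Reading responses 46 × 0.07 = 3.22
  Weekly reports 53 × 0.06 = 3.18
  Written exam 48 × 0.17 = 8.16
  Capstone 69 × 0.35 = 24.15
Sum = 68.63
68.63 is ≥ 68.5 and < 88 → Merit

Merit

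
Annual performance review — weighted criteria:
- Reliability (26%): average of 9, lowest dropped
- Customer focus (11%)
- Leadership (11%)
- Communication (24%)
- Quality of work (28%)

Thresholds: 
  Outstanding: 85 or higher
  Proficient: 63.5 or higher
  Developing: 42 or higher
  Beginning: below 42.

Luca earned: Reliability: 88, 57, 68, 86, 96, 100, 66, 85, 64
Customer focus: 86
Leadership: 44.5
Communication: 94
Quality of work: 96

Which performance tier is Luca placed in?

Reliability: drop 57 → average of remaining 8 = 653/8 = 81.625
Weighted total:
  Reliability 81.625 × 0.26 = 21.2225
  Customer focus 86 × 0.11 = 9.46
  Leadership 44.5 × 0.11 = 4.895
  Communication 94 × 0.24 = 22.56
  Quality of work 96 × 0.28 = 26.88
Sum = 85.0175
85.0175 ≥ 85 → Outstanding

Outstanding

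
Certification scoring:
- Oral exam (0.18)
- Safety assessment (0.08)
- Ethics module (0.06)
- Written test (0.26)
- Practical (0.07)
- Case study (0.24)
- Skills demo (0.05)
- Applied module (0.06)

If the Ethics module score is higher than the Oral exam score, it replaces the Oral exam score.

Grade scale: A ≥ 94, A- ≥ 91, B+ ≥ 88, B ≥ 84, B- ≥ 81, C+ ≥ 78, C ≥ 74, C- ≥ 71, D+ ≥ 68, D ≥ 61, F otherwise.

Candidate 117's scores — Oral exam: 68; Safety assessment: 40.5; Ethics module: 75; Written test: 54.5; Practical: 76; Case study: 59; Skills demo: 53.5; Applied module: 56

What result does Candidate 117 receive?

Ethics module (75) > Oral exam (68), so Oral exam counts as 75.
Weighted total:
  Oral exam 75 × 0.18 = 13.5
  Safety assessment 40.5 × 0.08 = 3.24
  Ethics module 75 × 0.06 = 4.5
  Written test 54.5 × 0.26 = 14.17
  Practical 76 × 0.07 = 5.32
  Case study 59 × 0.24 = 14.16
  Skills demo 53.5 × 0.05 = 2.675
  Applied module 56 × 0.06 = 3.36
Sum = 60.925
60.925 < 61 → F

F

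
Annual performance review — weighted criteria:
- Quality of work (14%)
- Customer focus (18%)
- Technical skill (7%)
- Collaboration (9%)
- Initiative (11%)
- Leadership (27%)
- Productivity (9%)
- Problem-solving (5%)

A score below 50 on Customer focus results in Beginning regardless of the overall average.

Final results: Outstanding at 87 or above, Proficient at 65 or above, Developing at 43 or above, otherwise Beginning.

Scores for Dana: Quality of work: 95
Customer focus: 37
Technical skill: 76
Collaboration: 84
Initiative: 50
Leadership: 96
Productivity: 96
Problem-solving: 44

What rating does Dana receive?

Customer focus score 37 < 50: minimum not met.
Weighted total:
  Quality of work 95 × 0.14 = 13.3
  Customer focus 37 × 0.18 = 6.66
  Technical skill 76 × 0.07 = 5.32
  Collaboration 84 × 0.09 = 7.56
  Initiative 50 × 0.11 = 5.5
  Leadership 96 × 0.27 = 25.92
  Productivity 96 × 0.09 = 8.64
  Problem-solving 44 × 0.05 = 2.2
Sum = 75.1
Because the Customer focus minimum was not met, the result is Beginning.

Beginning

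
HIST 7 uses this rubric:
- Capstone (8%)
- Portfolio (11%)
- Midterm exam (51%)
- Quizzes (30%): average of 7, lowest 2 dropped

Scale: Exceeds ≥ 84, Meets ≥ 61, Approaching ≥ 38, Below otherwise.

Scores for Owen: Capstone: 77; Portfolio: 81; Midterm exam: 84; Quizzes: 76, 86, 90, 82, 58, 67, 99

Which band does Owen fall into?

Quizzes: drop 58, 67 → average of remaining 5 = 433/5 = 86.6
Weighted total:
  Capstone 77 × 0.08 = 6.16
  Portfolio 81 × 0.11 = 8.91
  Midterm exam 84 × 0.51 = 42.84
  Quizzes 86.6 × 0.3 = 25.98
Sum = 83.89
83.89 is ≥ 61 and < 84 → Meets

Meets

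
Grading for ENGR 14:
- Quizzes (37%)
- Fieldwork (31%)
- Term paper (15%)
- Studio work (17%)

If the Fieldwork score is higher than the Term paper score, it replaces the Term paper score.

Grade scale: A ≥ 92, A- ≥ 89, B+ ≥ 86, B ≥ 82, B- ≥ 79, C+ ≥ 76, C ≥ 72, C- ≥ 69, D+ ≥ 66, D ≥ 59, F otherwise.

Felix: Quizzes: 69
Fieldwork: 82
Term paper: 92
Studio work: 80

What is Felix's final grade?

C+

Fieldwork (82) ≤ Term paper (92), so Term paper stays at 92.
Weighted total:
  Quizzes 69 × 0.37 = 25.53
  Fieldwork 82 × 0.31 = 25.42
  Term paper 92 × 0.15 = 13.8
  Studio work 80 × 0.17 = 13.6
Sum = 78.35
78.35 is ≥ 76 and < 79 → C+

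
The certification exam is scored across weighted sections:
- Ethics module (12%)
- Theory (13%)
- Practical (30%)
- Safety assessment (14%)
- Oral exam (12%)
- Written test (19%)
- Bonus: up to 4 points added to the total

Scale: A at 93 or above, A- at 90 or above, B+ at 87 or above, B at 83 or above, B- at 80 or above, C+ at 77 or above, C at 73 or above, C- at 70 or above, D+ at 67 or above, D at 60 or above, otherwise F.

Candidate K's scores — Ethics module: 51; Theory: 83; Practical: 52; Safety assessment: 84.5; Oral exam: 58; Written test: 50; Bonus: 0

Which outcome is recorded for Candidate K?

Weighted total:
  Ethics module 51 × 0.12 = 6.12
  Theory 83 × 0.13 = 10.79
  Practical 52 × 0.3 = 15.6
  Safety assessment 84.5 × 0.14 = 11.83
  Oral exam 58 × 0.12 = 6.96
  Written test 50 × 0.19 = 9.5
Sum = 60.8
Bonus: 60.8 + 0 = 60.8
60.8 is ≥ 60 and < 67 → D

D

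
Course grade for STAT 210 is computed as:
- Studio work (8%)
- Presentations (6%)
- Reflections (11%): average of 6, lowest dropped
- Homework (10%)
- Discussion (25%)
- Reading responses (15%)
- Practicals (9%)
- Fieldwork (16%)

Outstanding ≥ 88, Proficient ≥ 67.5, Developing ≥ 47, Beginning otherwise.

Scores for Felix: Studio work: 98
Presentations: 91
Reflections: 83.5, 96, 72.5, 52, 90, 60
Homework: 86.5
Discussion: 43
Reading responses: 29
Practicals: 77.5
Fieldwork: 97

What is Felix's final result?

Proficient

Reflections: drop 52 → average of remaining 5 = 402/5 = 80.4
Weighted total:
  Studio work 98 × 0.08 = 7.84
  Presentations 91 × 0.06 = 5.46
  Reflections 80.4 × 0.11 = 8.844
  Homework 86.5 × 0.1 = 8.65
  Discussion 43 × 0.25 = 10.75
  Reading responses 29 × 0.15 = 4.35
  Practicals 77.5 × 0.09 = 6.975
  Fieldwork 97 × 0.16 = 15.52
Sum = 68.389
68.389 is ≥ 67.5 and < 88 → Proficient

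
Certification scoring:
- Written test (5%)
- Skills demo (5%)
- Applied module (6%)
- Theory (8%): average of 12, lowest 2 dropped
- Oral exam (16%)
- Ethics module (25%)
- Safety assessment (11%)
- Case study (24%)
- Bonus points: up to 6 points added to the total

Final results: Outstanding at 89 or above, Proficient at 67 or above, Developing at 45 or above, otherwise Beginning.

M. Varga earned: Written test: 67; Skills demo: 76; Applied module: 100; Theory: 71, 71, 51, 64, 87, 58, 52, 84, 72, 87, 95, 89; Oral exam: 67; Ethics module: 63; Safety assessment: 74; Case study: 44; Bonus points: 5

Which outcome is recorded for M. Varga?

Theory: drop 51, 52 → average of remaining 10 = 778/10 = 77.8
Weighted total:
  Written test 67 × 0.05 = 3.35
  Skills demo 76 × 0.05 = 3.8
  Applied module 100 × 0.06 = 6
  Theory 77.8 × 0.08 = 6.224
  Oral exam 67 × 0.16 = 10.72
  Ethics module 63 × 0.25 = 15.75
  Safety assessment 74 × 0.11 = 8.14
  Case study 44 × 0.24 = 10.56
Sum = 64.544
Bonus points: 64.544 + 5 = 69.544
69.544 is ≥ 67 and < 89 → Proficient

Proficient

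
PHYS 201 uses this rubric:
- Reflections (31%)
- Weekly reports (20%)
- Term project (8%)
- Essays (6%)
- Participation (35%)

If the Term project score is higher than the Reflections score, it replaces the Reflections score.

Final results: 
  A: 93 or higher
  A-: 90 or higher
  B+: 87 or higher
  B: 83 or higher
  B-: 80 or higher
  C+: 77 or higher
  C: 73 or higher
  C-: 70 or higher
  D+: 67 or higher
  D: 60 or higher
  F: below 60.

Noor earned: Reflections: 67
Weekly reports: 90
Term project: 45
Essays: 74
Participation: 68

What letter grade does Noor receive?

Term project (45) ≤ Reflections (67), so Reflections stays at 67.
Weighted total:
  Reflections 67 × 0.31 = 20.77
  Weekly reports 90 × 0.2 = 18
  Term project 45 × 0.08 = 3.6
  Essays 74 × 0.06 = 4.44
  Participation 68 × 0.35 = 23.8
Sum = 70.61
70.61 is ≥ 70 and < 73 → C-

C-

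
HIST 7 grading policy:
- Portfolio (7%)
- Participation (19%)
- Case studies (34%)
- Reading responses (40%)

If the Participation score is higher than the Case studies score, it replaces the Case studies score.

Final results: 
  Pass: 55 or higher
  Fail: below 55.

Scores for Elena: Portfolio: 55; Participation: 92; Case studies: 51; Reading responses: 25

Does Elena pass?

Participation (92) > Case studies (51), so Case studies counts as 92.
Weighted total:
  Portfolio 55 × 0.07 = 3.85
  Participation 92 × 0.19 = 17.48
  Case studies 92 × 0.34 = 31.28
  Reading responses 25 × 0.4 = 10
Sum = 62.61
62.61 ≥ 55 → Pass

Pass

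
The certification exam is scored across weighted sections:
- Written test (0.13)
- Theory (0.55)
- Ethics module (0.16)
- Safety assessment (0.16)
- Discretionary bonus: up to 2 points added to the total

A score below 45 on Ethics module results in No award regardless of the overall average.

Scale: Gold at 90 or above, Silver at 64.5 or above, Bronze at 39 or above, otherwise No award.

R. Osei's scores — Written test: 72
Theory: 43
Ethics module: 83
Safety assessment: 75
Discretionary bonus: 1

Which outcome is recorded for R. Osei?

Ethics module score 83 ≥ 45: minimum met.
Weighted total:
  Written test 72 × 0.13 = 9.36
  Theory 43 × 0.55 = 23.65
  Ethics module 83 × 0.16 = 13.28
  Safety assessment 75 × 0.16 = 12
Sum = 58.29
Discretionary bonus: 58.29 + 1 = 59.29
59.29 is ≥ 39 and < 64.5 → Bronze

Bronze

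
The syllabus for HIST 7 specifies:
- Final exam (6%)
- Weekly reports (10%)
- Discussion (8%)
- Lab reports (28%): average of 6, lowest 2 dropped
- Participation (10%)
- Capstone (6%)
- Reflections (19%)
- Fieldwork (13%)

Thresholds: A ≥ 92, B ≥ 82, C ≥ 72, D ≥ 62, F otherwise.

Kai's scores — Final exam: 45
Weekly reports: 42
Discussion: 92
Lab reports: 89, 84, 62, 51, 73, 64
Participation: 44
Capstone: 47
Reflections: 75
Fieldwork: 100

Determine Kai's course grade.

D

Lab reports: drop 51, 62 → average of remaining 4 = 310/4 = 77.5
Weighted total:
  Final exam 45 × 0.06 = 2.7
  Weekly reports 42 × 0.1 = 4.2
  Discussion 92 × 0.08 = 7.36
  Lab reports 77.5 × 0.28 = 21.7
  Participation 44 × 0.1 = 4.4
  Capstone 47 × 0.06 = 2.82
  Reflections 75 × 0.19 = 14.25
  Fieldwork 100 × 0.13 = 13
Sum = 70.43
70.43 is ≥ 62 and < 72 → D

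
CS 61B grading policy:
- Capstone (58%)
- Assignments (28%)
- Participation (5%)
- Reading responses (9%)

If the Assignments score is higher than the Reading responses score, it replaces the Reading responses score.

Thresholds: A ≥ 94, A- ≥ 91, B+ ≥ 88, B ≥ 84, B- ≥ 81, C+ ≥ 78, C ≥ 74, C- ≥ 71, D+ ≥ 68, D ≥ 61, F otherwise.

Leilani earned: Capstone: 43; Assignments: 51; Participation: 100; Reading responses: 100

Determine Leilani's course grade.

Assignments (51) ≤ Reading responses (100), so Reading responses stays at 100.
Weighted total:
  Capstone 43 × 0.58 = 24.94
  Assignments 51 × 0.28 = 14.28
  Participation 100 × 0.05 = 5
  Reading responses 100 × 0.09 = 9
Sum = 53.22
53.22 < 61 → F

F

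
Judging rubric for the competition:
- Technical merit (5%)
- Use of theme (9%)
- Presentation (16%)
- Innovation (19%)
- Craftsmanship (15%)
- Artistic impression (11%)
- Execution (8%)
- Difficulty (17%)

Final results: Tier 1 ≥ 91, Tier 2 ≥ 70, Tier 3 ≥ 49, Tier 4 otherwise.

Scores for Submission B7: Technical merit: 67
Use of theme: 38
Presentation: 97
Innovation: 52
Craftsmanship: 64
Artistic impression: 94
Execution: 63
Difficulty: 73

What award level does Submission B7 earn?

Tier 3

Weighted total:
  Technical merit 67 × 0.05 = 3.35
  Use of theme 38 × 0.09 = 3.42
  Presentation 97 × 0.16 = 15.52
  Innovation 52 × 0.19 = 9.88
  Craftsmanship 64 × 0.15 = 9.6
  Artistic impression 94 × 0.11 = 10.34
  Execution 63 × 0.08 = 5.04
  Difficulty 73 × 0.17 = 12.41
Sum = 69.56
69.56 is ≥ 49 and < 70 → Tier 3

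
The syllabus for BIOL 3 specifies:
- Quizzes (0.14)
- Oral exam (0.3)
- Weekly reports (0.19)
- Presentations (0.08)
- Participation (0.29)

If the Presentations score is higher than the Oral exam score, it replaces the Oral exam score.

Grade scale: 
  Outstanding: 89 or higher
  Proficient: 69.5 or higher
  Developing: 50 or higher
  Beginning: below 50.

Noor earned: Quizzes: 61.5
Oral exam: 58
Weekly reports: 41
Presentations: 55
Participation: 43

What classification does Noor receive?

Developing

Presentations (55) ≤ Oral exam (58), so Oral exam stays at 58.
Weighted total:
  Quizzes 61.5 × 0.14 = 8.61
  Oral exam 58 × 0.3 = 17.4
  Weekly reports 41 × 0.19 = 7.79
  Presentations 55 × 0.08 = 4.4
  Participation 43 × 0.29 = 12.47
Sum = 50.67
50.67 is ≥ 50 and < 69.5 → Developing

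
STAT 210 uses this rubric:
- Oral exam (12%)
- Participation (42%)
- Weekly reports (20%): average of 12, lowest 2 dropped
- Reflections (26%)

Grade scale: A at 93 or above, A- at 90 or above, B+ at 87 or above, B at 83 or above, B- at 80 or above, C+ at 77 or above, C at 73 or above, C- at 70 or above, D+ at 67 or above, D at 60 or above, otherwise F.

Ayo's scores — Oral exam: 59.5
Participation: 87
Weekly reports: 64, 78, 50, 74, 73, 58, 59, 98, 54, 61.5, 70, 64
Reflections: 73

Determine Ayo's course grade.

C

Weekly reports: drop 50, 54 → average of remaining 10 = 699.5/10 = 69.95
Weighted total:
  Oral exam 59.5 × 0.12 = 7.14
  Participation 87 × 0.42 = 36.54
  Weekly reports 69.95 × 0.2 = 13.99
  Reflections 73 × 0.26 = 18.98
Sum = 76.65
76.65 is ≥ 73 and < 77 → C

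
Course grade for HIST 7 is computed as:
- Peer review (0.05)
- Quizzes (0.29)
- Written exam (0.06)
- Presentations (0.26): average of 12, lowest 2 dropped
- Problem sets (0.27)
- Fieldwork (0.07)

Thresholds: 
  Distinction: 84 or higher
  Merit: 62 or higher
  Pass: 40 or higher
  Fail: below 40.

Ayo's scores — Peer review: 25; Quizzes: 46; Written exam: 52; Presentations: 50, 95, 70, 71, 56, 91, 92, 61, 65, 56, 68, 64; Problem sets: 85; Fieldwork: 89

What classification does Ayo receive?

Presentations: drop 50, 56 → average of remaining 10 = 733/10 = 73.3
Weighted total:
  Peer review 25 × 0.05 = 1.25
  Quizzes 46 × 0.29 = 13.34
  Written exam 52 × 0.06 = 3.12
  Presentations 73.3 × 0.26 = 19.058
  Problem sets 85 × 0.27 = 22.95
  Fieldwork 89 × 0.07 = 6.23
Sum = 65.948
65.948 is ≥ 62 and < 84 → Merit

Merit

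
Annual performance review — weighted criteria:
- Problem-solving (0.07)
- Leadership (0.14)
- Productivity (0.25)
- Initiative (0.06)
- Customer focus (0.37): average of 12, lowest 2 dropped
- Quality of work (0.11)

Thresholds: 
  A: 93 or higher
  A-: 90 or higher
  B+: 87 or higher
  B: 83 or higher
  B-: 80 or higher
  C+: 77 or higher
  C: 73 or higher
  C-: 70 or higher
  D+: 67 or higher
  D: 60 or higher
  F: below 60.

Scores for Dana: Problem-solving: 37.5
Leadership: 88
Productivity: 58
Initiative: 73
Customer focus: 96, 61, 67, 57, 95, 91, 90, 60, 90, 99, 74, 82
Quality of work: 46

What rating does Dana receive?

C-

Customer focus: drop 57, 60 → average of remaining 10 = 845/10 = 84.5
Weighted total:
  Problem-solving 37.5 × 0.07 = 2.625
  Leadership 88 × 0.14 = 12.32
  Productivity 58 × 0.25 = 14.5
  Initiative 73 × 0.06 = 4.38
  Customer focus 84.5 × 0.37 = 31.265
  Quality of work 46 × 0.11 = 5.06
Sum = 70.15
70.15 is ≥ 70 and < 73 → C-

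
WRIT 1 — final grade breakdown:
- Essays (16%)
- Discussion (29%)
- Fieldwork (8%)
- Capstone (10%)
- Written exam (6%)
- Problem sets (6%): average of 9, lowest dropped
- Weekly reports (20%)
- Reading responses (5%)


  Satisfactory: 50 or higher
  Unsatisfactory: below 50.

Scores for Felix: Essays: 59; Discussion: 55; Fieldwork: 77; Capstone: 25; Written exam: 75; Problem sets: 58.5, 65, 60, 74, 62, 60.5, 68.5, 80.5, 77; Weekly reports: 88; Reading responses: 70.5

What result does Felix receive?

Problem sets: drop 58.5 → average of remaining 8 = 547.5/8 = 68.4375
Weighted total:
  Essays 59 × 0.16 = 9.44
  Discussion 55 × 0.29 = 15.95
  Fieldwork 77 × 0.08 = 6.16
  Capstone 25 × 0.1 = 2.5
  Written exam 75 × 0.06 = 4.5
  Problem sets 68.4375 × 0.06 = 4.10625
  Weekly reports 88 × 0.2 = 17.6
  Reading responses 70.5 × 0.05 = 3.525
Sum = 63.78125
63.78125 ≥ 50 → Satisfactory

Satisfactory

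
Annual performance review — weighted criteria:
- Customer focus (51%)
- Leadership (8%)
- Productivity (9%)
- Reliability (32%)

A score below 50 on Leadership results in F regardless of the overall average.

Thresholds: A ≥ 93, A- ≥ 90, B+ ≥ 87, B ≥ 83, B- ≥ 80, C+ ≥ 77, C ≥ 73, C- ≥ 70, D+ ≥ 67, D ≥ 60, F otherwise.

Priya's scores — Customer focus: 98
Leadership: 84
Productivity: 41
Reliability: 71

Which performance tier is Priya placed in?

B

Leadership score 84 ≥ 50: minimum met.
Weighted total:
  Customer focus 98 × 0.51 = 49.98
  Leadership 84 × 0.08 = 6.72
  Productivity 41 × 0.09 = 3.69
  Reliability 71 × 0.32 = 22.72
Sum = 83.11
83.11 is ≥ 83 and < 87 → B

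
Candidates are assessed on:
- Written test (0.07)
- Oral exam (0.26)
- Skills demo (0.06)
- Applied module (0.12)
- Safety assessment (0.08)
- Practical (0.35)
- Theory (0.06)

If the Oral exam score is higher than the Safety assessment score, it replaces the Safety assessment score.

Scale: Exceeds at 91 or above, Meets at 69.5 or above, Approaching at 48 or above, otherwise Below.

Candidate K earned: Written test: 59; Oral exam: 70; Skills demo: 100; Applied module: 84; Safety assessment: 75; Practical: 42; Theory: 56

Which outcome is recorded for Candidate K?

Approaching

Oral exam (70) ≤ Safety assessment (75), so Safety assessment stays at 75.
Weighted total:
  Written test 59 × 0.07 = 4.13
  Oral exam 70 × 0.26 = 18.2
  Skills demo 100 × 0.06 = 6
  Applied module 84 × 0.12 = 10.08
  Safety assessment 75 × 0.08 = 6
  Practical 42 × 0.35 = 14.7
  Theory 56 × 0.06 = 3.36
Sum = 62.47
62.47 is ≥ 48 and < 69.5 → Approaching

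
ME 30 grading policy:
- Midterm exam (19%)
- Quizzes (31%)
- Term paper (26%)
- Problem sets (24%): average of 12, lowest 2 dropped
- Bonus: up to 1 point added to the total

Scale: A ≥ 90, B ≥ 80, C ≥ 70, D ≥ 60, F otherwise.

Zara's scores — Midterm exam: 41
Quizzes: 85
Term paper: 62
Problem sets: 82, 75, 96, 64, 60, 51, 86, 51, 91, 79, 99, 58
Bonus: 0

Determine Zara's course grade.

D

Problem sets: drop 51, 51 → average of remaining 10 = 790/10 = 79
Weighted total:
  Midterm exam 41 × 0.19 = 7.79
  Quizzes 85 × 0.31 = 26.35
  Term paper 62 × 0.26 = 16.12
  Problem sets 79 × 0.24 = 18.96
Sum = 69.22
Bonus: 69.22 + 0 = 69.22
69.22 is ≥ 60 and < 70 → D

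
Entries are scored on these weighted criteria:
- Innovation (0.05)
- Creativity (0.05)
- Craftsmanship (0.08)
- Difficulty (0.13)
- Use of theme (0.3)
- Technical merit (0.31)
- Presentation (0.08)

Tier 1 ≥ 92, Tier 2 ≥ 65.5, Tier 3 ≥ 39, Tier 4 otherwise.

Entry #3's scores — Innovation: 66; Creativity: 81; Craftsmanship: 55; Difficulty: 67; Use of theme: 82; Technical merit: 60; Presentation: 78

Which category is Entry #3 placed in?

Tier 2

Weighted total:
  Innovation 66 × 0.05 = 3.3
  Creativity 81 × 0.05 = 4.05
  Craftsmanship 55 × 0.08 = 4.4
  Difficulty 67 × 0.13 = 8.71
  Use of theme 82 × 0.3 = 24.6
  Technical merit 60 × 0.31 = 18.6
  Presentation 78 × 0.08 = 6.24
Sum = 69.9
69.9 is ≥ 65.5 and < 92 → Tier 2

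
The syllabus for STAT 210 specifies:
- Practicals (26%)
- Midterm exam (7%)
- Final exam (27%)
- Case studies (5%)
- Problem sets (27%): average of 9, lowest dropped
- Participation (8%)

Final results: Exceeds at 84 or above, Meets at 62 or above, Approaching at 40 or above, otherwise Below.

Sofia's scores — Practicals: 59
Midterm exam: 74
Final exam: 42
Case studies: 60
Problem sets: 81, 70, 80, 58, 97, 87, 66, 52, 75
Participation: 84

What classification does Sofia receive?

Problem sets: drop 52 → average of remaining 8 = 614/8 = 76.75
Weighted total:
  Practicals 59 × 0.26 = 15.34
  Midterm exam 74 × 0.07 = 5.18
  Final exam 42 × 0.27 = 11.34
  Case studies 60 × 0.05 = 3
  Problem sets 76.75 × 0.27 = 20.7225
  Participation 84 × 0.08 = 6.72
Sum = 62.3025
62.3025 is ≥ 62 and < 84 → Meets

Meets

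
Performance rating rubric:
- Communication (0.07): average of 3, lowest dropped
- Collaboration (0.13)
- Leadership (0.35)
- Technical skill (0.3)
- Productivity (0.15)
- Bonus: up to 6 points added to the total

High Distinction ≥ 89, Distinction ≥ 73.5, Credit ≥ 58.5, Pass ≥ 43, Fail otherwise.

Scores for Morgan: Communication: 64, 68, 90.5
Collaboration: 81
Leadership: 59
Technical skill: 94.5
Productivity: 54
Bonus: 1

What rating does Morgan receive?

Communication: drop 64 → average of remaining 2 = 158.5/2 = 79.25
Weighted total:
  Communication 79.25 × 0.07 = 5.5475
  Collaboration 81 × 0.13 = 10.53
  Leadership 59 × 0.35 = 20.65
  Technical skill 94.5 × 0.3 = 28.35
  Productivity 54 × 0.15 = 8.1
Sum = 73.1775
Bonus: 73.1775 + 1 = 74.1775
74.1775 is ≥ 73.5 and < 89 → Distinction

Distinction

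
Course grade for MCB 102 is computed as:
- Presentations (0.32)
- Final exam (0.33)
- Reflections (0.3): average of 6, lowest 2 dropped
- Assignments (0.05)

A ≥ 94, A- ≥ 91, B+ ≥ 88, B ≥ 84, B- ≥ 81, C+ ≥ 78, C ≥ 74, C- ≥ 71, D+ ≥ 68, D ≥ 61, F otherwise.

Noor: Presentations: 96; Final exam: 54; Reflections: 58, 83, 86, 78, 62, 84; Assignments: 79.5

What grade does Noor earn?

Reflections: drop 58, 62 → average of remaining 4 = 331/4 = 82.75
Weighted total:
  Presentations 96 × 0.32 = 30.72
  Final exam 54 × 0.33 = 17.82
  Reflections 82.75 × 0.3 = 24.825
  Assignments 79.5 × 0.05 = 3.975
Sum = 77.34
77.34 is ≥ 74 and < 78 → C

C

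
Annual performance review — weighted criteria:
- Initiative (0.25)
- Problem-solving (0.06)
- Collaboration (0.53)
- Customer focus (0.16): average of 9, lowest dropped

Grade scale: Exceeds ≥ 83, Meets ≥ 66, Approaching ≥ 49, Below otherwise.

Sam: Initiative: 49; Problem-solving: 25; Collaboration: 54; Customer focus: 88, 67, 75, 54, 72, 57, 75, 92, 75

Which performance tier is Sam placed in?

Customer focus: drop 54 → average of remaining 8 = 601/8 = 75.125
Weighted total:
  Initiative 49 × 0.25 = 12.25
  Problem-solving 25 × 0.06 = 1.5
  Collaboration 54 × 0.53 = 28.62
  Customer focus 75.125 × 0.16 = 12.02
Sum = 54.39
54.39 is ≥ 49 and < 66 → Approaching

Approaching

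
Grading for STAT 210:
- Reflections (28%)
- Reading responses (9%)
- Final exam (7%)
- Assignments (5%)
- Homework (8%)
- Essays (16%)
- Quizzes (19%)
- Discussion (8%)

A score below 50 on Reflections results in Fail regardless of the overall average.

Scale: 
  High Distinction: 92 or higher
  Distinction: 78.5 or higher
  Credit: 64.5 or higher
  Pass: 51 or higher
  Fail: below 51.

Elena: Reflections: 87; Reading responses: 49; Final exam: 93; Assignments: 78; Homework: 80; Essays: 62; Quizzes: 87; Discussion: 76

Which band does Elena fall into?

Reflections score 87 ≥ 50: minimum met.
Weighted total:
  Reflections 87 × 0.28 = 24.36
  Reading responses 49 × 0.09 = 4.41
  Final exam 93 × 0.07 = 6.51
  Assignments 78 × 0.05 = 3.9
  Homework 80 × 0.08 = 6.4
  Essays 62 × 0.16 = 9.92
  Quizzes 87 × 0.19 = 16.53
  Discussion 76 × 0.08 = 6.08
Sum = 78.11
78.11 is ≥ 64.5 and < 78.5 → Credit

Credit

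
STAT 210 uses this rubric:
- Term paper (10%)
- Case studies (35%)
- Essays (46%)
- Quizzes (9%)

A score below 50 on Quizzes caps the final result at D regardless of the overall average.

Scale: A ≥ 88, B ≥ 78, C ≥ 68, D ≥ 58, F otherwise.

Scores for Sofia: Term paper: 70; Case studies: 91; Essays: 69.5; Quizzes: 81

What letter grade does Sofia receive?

B

Quizzes score 81 ≥ 50: minimum met.
Weighted total:
  Term paper 70 × 0.1 = 7
  Case studies 91 × 0.35 = 31.85
  Essays 69.5 × 0.46 = 31.97
  Quizzes 81 × 0.09 = 7.29
Sum = 78.11
78.11 is ≥ 78 and < 88 → B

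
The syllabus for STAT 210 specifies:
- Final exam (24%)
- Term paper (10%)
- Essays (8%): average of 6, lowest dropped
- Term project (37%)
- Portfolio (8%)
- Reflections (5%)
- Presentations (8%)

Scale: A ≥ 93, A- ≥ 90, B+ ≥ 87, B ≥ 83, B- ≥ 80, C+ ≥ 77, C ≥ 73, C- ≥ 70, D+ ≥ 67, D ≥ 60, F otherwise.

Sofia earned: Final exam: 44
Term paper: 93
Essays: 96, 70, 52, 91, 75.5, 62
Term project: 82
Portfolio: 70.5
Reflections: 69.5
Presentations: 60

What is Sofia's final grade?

C-

Essays: drop 52 → average of remaining 5 = 394.5/5 = 78.9
Weighted total:
  Final exam 44 × 0.24 = 10.56
  Term paper 93 × 0.1 = 9.3
  Essays 78.9 × 0.08 = 6.312
  Term project 82 × 0.37 = 30.34
  Portfolio 70.5 × 0.08 = 5.64
  Reflections 69.5 × 0.05 = 3.475
  Presentations 60 × 0.08 = 4.8
Sum = 70.427
70.427 is ≥ 70 and < 73 → C-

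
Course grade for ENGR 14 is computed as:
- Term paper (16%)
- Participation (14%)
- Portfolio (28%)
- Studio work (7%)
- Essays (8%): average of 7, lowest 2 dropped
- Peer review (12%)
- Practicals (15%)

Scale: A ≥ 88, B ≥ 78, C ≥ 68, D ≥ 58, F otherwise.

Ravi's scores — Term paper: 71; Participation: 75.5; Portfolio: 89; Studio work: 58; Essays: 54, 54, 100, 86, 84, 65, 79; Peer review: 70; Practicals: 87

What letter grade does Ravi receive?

B

Essays: drop 54, 54 → average of remaining 5 = 414/5 = 82.8
Weighted total:
  Term paper 71 × 0.16 = 11.36
  Participation 75.5 × 0.14 = 10.57
  Portfolio 89 × 0.28 = 24.92
  Studio work 58 × 0.07 = 4.06
  Essays 82.8 × 0.08 = 6.624
  Peer review 70 × 0.12 = 8.4
  Practicals 87 × 0.15 = 13.05
Sum = 78.984
78.984 is ≥ 78 and < 88 → B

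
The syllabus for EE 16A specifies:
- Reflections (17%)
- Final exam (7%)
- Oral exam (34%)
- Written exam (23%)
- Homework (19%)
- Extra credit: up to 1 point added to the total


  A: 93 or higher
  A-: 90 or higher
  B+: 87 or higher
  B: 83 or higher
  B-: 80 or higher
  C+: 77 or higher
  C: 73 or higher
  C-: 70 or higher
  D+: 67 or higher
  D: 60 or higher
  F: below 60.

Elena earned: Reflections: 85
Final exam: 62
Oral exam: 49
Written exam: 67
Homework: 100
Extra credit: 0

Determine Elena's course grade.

D+

Weighted total:
  Reflections 85 × 0.17 = 14.45
  Final exam 62 × 0.07 = 4.34
  Oral exam 49 × 0.34 = 16.66
  Written exam 67 × 0.23 = 15.41
  Homework 100 × 0.19 = 19
Sum = 69.86
Extra credit: 69.86 + 0 = 69.86
69.86 is ≥ 67 and < 70 → D+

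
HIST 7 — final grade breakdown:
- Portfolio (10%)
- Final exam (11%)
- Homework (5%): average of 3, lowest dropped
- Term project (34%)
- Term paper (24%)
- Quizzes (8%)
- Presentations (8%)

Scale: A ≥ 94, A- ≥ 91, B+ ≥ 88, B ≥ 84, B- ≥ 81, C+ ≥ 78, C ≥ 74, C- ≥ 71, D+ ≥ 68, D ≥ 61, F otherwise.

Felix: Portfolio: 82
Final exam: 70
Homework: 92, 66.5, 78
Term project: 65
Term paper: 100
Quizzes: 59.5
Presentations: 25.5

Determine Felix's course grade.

Homework: drop 66.5 → average of remaining 2 = 170/2 = 85
Weighted total:
  Portfolio 82 × 0.1 = 8.2
  Final exam 70 × 0.11 = 7.7
  Homework 85 × 0.05 = 4.25
  Term project 65 × 0.34 = 22.1
  Term paper 100 × 0.24 = 24
  Quizzes 59.5 × 0.08 = 4.76
  Presentations 25.5 × 0.08 = 2.04
Sum = 73.05
73.05 is ≥ 71 and < 74 → C-

C-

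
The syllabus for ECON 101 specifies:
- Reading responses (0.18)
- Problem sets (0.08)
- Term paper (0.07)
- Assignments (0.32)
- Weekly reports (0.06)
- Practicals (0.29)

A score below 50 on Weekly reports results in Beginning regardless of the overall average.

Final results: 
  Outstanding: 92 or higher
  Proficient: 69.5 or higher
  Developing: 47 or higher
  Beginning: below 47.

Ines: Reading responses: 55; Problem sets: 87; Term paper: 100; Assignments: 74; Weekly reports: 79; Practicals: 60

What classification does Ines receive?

Proficient

Weekly reports score 79 ≥ 50: minimum met.
Weighted total:
  Reading responses 55 × 0.18 = 9.9
  Problem sets 87 × 0.08 = 6.96
  Term paper 100 × 0.07 = 7
  Assignments 74 × 0.32 = 23.68
  Weekly reports 79 × 0.06 = 4.74
  Practicals 60 × 0.29 = 17.4
Sum = 69.68
69.68 is ≥ 69.5 and < 92 → Proficient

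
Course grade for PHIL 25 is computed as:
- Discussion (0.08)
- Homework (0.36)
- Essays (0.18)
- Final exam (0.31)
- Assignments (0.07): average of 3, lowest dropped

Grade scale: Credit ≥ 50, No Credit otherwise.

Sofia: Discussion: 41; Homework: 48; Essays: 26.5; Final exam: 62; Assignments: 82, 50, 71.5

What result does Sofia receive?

Assignments: drop 50 → average of remaining 2 = 153.5/2 = 76.75
Weighted total:
  Discussion 41 × 0.08 = 3.28
  Homework 48 × 0.36 = 17.28
  Essays 26.5 × 0.18 = 4.77
  Final exam 62 × 0.31 = 19.22
  Assignments 76.75 × 0.07 = 5.3725
Sum = 49.9225
49.9225 < 50 → No Credit

No Credit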